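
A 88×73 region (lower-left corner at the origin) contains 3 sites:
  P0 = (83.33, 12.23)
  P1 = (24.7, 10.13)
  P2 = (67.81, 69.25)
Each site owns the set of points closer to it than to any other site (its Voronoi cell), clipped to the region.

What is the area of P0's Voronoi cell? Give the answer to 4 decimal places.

Area of P0's cell: 1350.0626

1. box [0,88]×[0,73]: [(0, 0) (88, 0) (88, 73) (0, 73)]
2. ⊥bis P0·P1 via (54.015,11.18): [(54.4154, 0) (88, 0) (88, 73) (51.8007, 73)]  |A|=2547.1093
3. ⊥bis P0·P2 via (75.57,40.74): [(53.1746, 34.6443) (54.4154, 0) (88, 0) (88, 44.1233)]  |A|=1350.0626
4. canonical 4-gon: [(53.1746, 34.6443) (54.4154, 0) (88, 0) (88, 44.1233)]
5. shoelace: 1350.0626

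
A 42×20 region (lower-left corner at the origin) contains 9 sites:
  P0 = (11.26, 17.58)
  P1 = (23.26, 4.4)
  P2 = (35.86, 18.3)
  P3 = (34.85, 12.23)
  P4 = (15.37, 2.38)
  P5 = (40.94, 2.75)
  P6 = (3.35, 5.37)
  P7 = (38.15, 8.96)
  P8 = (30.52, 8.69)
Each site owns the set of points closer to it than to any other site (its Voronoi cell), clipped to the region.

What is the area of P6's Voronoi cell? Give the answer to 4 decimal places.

Area of P6's cell: 125.6648

1. box [0,42]×[0,20]: [(0, 0) (42, 0) (42, 20) (0, 20)]
2. ⊥bis P6·P0 via (7.305,11.475): [(0, 16.2074) (0, 0) (25.018, 0)]  |A|=202.7382
3. ⊥bis P6·P1 via (13.305,4.885): [(13.4327, 7.5053) (0, 16.2074) (0, 0) (13.067, 0)]  |A|=157.8903
4. ⊥bis P6·P2 via (19.605,11.835): [(13.4327, 7.5053) (0, 16.2074) (0, 0) (13.067, 0)]  |A|=157.8903
5. ⊥bis P6·P3 via (19.1,8.8): [(13.4327, 7.5053) (0, 16.2074) (0, 0) (13.067, 0)]  |A|=157.8903
6. ⊥bis P6·P4 via (9.36,3.875): [(10.7029, 9.2737) (0, 16.2074) (0, 0) (8.3961, 0)]  |A|=125.6648
7. ⊥bis P6·P5 via (22.145,4.06): [(10.7029, 9.2737) (0, 16.2074) (0, 0) (8.3961, 0)]  |A|=125.6648
8. ⊥bis P6·P7 via (20.75,7.165): [(10.7029, 9.2737) (0, 16.2074) (0, 0) (8.3961, 0)]  |A|=125.6648
9. ⊥bis P6·P8 via (16.935,7.03): [(10.7029, 9.2737) (0, 16.2074) (0, 0) (8.3961, 0)]  |A|=125.6648
10. canonical 4-gon: [(10.7029, 9.2737) (0, 16.2074) (0, 0) (8.3961, 0)]
11. shoelace: 125.6648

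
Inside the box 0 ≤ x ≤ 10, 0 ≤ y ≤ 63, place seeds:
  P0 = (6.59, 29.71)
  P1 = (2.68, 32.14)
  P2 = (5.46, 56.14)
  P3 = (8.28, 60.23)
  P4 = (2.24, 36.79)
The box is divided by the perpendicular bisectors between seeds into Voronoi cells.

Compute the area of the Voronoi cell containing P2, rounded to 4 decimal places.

Area of P2's cell: 132.0071

1. box [0,10]×[0,63]: [(0, 0) (10, 0) (10, 63) (0, 63)]
2. ⊥bis P2·P0 via (6.025,42.925): [(0, 42.6674) (10, 43.0949) (10, 63) (0, 63)]  |A|=201.1882
3. ⊥bis P2·P1 via (4.07,44.14): [(0, 44.6114) (10, 43.4531) (10, 63) (0, 63)]  |A|=189.6773
4. ⊥bis P2·P3 via (6.87,58.185): [(0, 62.9218) (0, 44.6114) (10, 43.4531) (10, 56.0269)]  |A|=154.4206
5. ⊥bis P2·P4 via (3.85,46.465): [(0, 62.9218) (0, 47.1057) (10, 45.4416) (10, 56.0269)]  |A|=132.0071
6. canonical 4-gon: [(0, 62.9218) (0, 47.1057) (10, 45.4416) (10, 56.0269)]
7. shoelace: 132.0071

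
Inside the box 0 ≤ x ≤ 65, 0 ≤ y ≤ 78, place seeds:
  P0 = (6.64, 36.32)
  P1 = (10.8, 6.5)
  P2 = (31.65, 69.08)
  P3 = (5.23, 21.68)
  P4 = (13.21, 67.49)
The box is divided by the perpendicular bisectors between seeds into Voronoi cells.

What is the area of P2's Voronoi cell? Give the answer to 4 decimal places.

Area of P2's cell: 1829.1765

1. box [0,65]×[0,78]: [(0, 0) (65, 0) (65, 78) (0, 78)]
2. ⊥bis P2·P0 via (19.145,52.7): [(0, 67.3159) (65, 17.6929) (65, 78) (0, 78)]  |A|=2307.2154
3. ⊥bis P2·P1 via (21.225,37.79): [(0, 67.3159) (52.188, 27.4739) (65, 23.2053) (65, 78) (0, 78)]  |A|=2271.9026
4. ⊥bis P2·P3 via (18.44,45.38): [(0, 67.3159) (52.188, 27.4739) (65, 23.2053) (65, 78) (0, 78)]  |A|=2271.9026
5. ⊥bis P2·P4 via (22.43,68.285): [(24.1, 48.9172) (52.188, 27.4739) (65, 23.2053) (65, 78) (21.5923, 78)]  |A|=1829.1765
6. canonical 5-gon: [(24.1, 48.9172) (52.188, 27.4739) (65, 23.2053) (65, 78) (21.5923, 78)]
7. shoelace: 1829.1765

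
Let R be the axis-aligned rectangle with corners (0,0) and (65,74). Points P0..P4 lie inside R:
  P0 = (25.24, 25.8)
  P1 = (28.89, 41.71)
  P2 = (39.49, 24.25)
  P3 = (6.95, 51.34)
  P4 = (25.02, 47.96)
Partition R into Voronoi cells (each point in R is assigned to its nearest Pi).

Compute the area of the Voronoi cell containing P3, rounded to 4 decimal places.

Area of P3's cell: 701.1072

1. box [0,65]×[0,74]: [(0, 0) (65, 0) (65, 74) (0, 74)]
2. ⊥bis P3·P0 via (16.095,38.57): [(0, 27.0439) (65, 73.5924) (65, 74) (0, 74)]  |A|=1539.321
3. ⊥bis P3·P1 via (17.92,46.525): [(0, 27.0439) (13.6643, 36.8293) (29.9794, 74) (0, 74)]  |A|=877.9903
4. ⊥bis P3·P2 via (23.22,37.795): [(0, 27.0439) (13.6643, 36.8293) (29.9794, 74) (0, 74)]  |A|=877.9903
5. ⊥bis P3·P4 via (15.985,49.65): [(0, 27.0439) (13.5749, 36.7653) (20.5397, 74) (0, 74)]  |A|=701.1072
6. canonical 4-gon: [(0, 27.0439) (13.5749, 36.7653) (20.5397, 74) (0, 74)]
7. shoelace: 701.1072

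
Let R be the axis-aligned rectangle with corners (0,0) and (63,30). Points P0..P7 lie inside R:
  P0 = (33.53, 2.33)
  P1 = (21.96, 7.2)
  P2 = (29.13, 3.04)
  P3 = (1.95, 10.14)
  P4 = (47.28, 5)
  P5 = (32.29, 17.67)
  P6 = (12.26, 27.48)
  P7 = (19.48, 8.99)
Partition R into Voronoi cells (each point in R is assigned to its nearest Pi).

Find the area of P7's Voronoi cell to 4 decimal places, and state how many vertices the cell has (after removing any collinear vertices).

Area of P7's cell: 188.4126 (5 vertices)

1. box [0,63]×[0,30]: [(0, 0) (63, 0) (63, 30) (0, 30)]
2. ⊥bis P7·P0 via (26.505,5.66): [(0, 0) (23.822, 0) (38.0427, 30) (0, 30)]  |A|=927.9708
3. ⊥bis P7·P1 via (20.72,8.095): [(0, 0) (14.8772, 0) (36.5305, 30) (0, 30)]  |A|=771.1155
4. ⊥bis P7·P2 via (24.305,6.015): [(0, 0) (14.8772, 0) (36.5305, 30) (0, 30)]  |A|=771.1155
5. ⊥bis P7·P3 via (10.715,9.565): [(10.0875, 0) (14.8772, 0) (36.5305, 30) (12.0556, 30)]  |A|=438.9691
6. ⊥bis P7·P4 via (33.38,6.995): [(10.0875, 0) (14.8772, 0) (36.5305, 30) (12.0556, 30)]  |A|=438.9691
7. ⊥bis P7·P5 via (25.885,13.33): [(10.0875, 0) (14.8772, 0) (25.2136, 14.3208) (14.5895, 30) (12.0556, 30)]  |A|=266.9607
8. ⊥bis P7·P6 via (15.87,18.235): [(11.1632, 16.3971) (10.0875, 0) (14.8772, 0) (25.2136, 14.3208) (21.1614, 20.3012)]  |A|=188.4126
9. canonical 5-gon: [(11.1632, 16.3971) (10.0875, 0) (14.8772, 0) (25.2136, 14.3208) (21.1614, 20.3012)]
10. shoelace: 188.4126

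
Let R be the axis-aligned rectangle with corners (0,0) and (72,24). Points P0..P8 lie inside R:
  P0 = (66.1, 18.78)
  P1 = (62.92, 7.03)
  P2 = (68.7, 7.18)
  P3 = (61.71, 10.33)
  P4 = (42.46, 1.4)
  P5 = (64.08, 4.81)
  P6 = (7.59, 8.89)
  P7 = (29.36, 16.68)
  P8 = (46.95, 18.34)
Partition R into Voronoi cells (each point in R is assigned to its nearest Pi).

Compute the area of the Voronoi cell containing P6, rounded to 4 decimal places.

Area of P6's cell: 450.1416

1. box [0,72]×[0,24]: [(0, 0) (72, 0) (72, 24) (0, 24)]
2. ⊥bis P6·P0 via (36.845,13.835): [(0, 0) (39.1835, 0) (35.1268, 24) (0, 24)]  |A|=891.7241
3. ⊥bis P6·P1 via (35.255,7.96): [(0, 0) (34.9874, 0) (35.6835, 20.7066) (35.1268, 24) (0, 24)]  |A|=848.2804
4. ⊥bis P6·P2 via (38.145,8.035): [(0, 0) (34.9874, 0) (35.6835, 20.7066) (35.1268, 24) (0, 24)]  |A|=848.2804
5. ⊥bis P6·P3 via (34.65,9.61): [(0, 0) (34.9057, 0) (34.2671, 24) (0, 24)]  |A|=830.0738
6. ⊥bis P6·P4 via (25.025,5.145): [(0, 0) (23.9199, 0) (29.075, 24) (0, 24)]  |A|=635.9385
7. ⊥bis P6·P5 via (35.835,6.85): [(0, 0) (23.9199, 0) (29.075, 24) (0, 24)]  |A|=635.9385
8. ⊥bis P6·P7 via (18.475,12.785): [(0, 0) (23.0499, 0) (14.4619, 24) (0, 24)]  |A|=450.1416
9. ⊥bis P6·P8 via (27.27,13.615): [(0, 0) (23.0499, 0) (14.4619, 24) (0, 24)]  |A|=450.1416
10. canonical 4-gon: [(0, 0) (23.0499, 0) (14.4619, 24) (0, 24)]
11. shoelace: 450.1416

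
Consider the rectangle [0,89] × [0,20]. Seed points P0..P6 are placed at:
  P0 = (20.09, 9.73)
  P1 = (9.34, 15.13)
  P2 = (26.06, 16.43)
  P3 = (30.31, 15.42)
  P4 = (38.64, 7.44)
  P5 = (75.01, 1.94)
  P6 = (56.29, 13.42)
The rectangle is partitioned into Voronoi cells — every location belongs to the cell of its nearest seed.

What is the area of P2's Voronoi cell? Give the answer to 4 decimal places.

Area of P2's cell: 68.4343

1. box [0,89]×[0,20]: [(0, 0) (89, 0) (89, 20) (0, 20)]
2. ⊥bis P2·P0 via (23.075,13.08): [(37.7544, 0) (89, 0) (89, 20) (15.3088, 20)]  |A|=1249.3677
3. ⊥bis P2·P1 via (17.7,15.78): [(17.5255, 18.0249) (37.7544, 0) (89, 0) (89, 20) (17.3719, 20)]  |A|=1247.3303
4. ⊥bis P2·P3 via (28.185,15.925): [(17.5255, 18.0249) (26.7341, 9.8196) (29.1534, 20) (17.3719, 20)]  |A|=68.4343
5. ⊥bis P2·P4 via (32.35,11.935): [(17.5255, 18.0249) (26.7341, 9.8196) (29.1534, 20) (17.3719, 20)]  |A|=68.4343
6. ⊥bis P2·P5 via (50.535,9.185): [(17.5255, 18.0249) (26.7341, 9.8196) (29.1534, 20) (17.3719, 20)]  |A|=68.4343
7. ⊥bis P2·P6 via (41.175,14.925): [(17.5255, 18.0249) (26.7341, 9.8196) (29.1534, 20) (17.3719, 20)]  |A|=68.4343
8. canonical 4-gon: [(17.5255, 18.0249) (26.7341, 9.8196) (29.1534, 20) (17.3719, 20)]
9. shoelace: 68.4343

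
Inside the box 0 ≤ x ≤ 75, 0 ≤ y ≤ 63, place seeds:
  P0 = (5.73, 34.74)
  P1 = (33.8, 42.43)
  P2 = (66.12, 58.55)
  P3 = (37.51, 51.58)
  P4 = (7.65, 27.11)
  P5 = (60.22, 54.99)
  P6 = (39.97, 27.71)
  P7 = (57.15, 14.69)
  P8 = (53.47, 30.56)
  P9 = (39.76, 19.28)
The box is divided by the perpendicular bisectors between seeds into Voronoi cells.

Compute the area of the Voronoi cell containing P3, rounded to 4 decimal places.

1. box [0,75]×[0,63]: [(0, 0) (75, 0) (75, 63) (0, 63)]
2. ⊥bis P3·P0 via (21.62,43.16): [(44.4902, 0) (75, 0) (75, 63) (11.1069, 63)]  |A|=2973.6912
3. ⊥bis P3·P1 via (35.655,47.005): [(15.1844, 55.3051) (75, 31.052) (75, 63) (11.1069, 63)]  |A|=1201.3198
4. ⊥bis P3·P2 via (51.815,55.065): [(15.1844, 55.3051) (55.7651, 38.8511) (49.8819, 63) (11.1069, 63)]  |A|=590.7729
5. ⊥bis P3·P4 via (22.58,39.345): [(15.1844, 55.3051) (55.7651, 38.8511) (49.8819, 63) (11.1069, 63)]  |A|=590.7729
6. ⊥bis P3·P5 via (48.865,53.285): [(15.1844, 55.3051) (50.7255, 40.8945) (47.4063, 63) (11.1069, 63)]  |A|=508.5713
7. ⊥bis P3·P6 via (38.74,39.645): [(15.1844, 55.3051) (50.7255, 40.8945) (47.4063, 63) (11.1069, 63)]  |A|=508.5713
8. ⊥bis P3·P7 via (47.33,33.135): [(15.1844, 55.3051) (50.7255, 40.8945) (47.4063, 63) (11.1069, 63)]  |A|=508.5713
9. ⊥bis P3·P8 via (45.49,41.07): [(15.1844, 55.3051) (47.1618, 42.3394) (50.166, 44.6204) (47.4063, 63) (11.1069, 63)]  |A|=502.3365
10. ⊥bis P3·P9 via (38.635,35.43): [(15.1844, 55.3051) (47.1618, 42.3394) (50.166, 44.6204) (47.4063, 63) (11.1069, 63)]  |A|=502.3365
11. canonical 5-gon: [(15.1844, 55.3051) (47.1618, 42.3394) (50.166, 44.6204) (47.4063, 63) (11.1069, 63)]
12. shoelace: 502.3365

Area of P3's cell: 502.3365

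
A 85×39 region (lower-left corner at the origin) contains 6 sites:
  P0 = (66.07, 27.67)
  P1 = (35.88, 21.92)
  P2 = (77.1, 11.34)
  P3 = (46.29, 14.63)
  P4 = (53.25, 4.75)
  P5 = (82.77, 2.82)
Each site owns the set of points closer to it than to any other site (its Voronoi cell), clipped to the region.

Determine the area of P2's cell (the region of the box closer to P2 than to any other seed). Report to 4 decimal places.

Area of P2's cell: 348.5076

1. box [0,85]×[0,39]: [(0, 0) (85, 0) (85, 39) (0, 39)]
2. ⊥bis P2·P0 via (71.585,19.505): [(42.7077, 0) (85, 0) (85, 28.5661)]  |A|=604.0627
3. ⊥bis P2·P1 via (56.49,16.63): [(54.2169, 7.7738) (52.2216, 0) (85, 0) (85, 28.5661)]  |A|=567.0833
4. ⊥bis P2·P3 via (61.695,12.985): [(61.6766, 12.8124) (60.3084, 0) (85, 0) (85, 28.5661)]  |A|=491.3088
5. ⊥bis P2·P4 via (65.175,8.045): [(63.5147, 14.0539) (67.3979, 0) (85, 0) (85, 28.5661)]  |A|=430.5652
6. ⊥bis P2·P5 via (79.935,7.08): [(63.5147, 14.0539) (67.3979, 0) (69.2963, 0) (85, 10.4507) (85, 28.5661)]  |A|=348.5076
7. canonical 5-gon: [(63.5147, 14.0539) (67.3979, 0) (69.2963, 0) (85, 10.4507) (85, 28.5661)]
8. shoelace: 348.5076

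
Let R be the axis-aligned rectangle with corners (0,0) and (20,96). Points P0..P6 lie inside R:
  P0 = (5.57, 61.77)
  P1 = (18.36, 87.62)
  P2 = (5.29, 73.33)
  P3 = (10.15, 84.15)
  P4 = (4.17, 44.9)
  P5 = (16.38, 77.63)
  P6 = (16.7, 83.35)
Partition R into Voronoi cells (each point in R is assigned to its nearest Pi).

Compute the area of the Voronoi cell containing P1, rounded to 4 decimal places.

Area of P1's cell: 80.9385

1. box [0,20]×[0,96]: [(0, 0) (20, 0) (20, 96) (0, 96)]
2. ⊥bis P1·P0 via (11.965,74.695): [(0, 80.615) (20, 70.7195) (20, 96) (0, 96)]  |A|=406.6552
3. ⊥bis P1·P2 via (11.825,80.475): [(0, 91.2904) (20, 72.9979) (20, 96) (0, 96)]  |A|=277.1162
4. ⊥bis P1·P3 via (14.255,85.885): [(19.5139, 73.4426) (20, 72.9979) (20, 96) (9.9798, 96)]  |A|=118.6056
5. ⊥bis P1·P4 via (11.265,66.26): [(19.5139, 73.4426) (20, 72.9979) (20, 96) (9.9798, 96)]  |A|=118.6056
6. ⊥bis P1·P5 via (17.37,82.625): [(15.474, 83.0008) (20, 82.1037) (20, 96) (9.9798, 96)]  |A|=96.5742
7. ⊥bis P1·P6 via (17.53,85.485): [(13.8134, 86.9299) (20, 84.5248) (20, 96) (9.9798, 96)]  |A|=80.9385
8. canonical 4-gon: [(13.8134, 86.9299) (20, 84.5248) (20, 96) (9.9798, 96)]
9. shoelace: 80.9385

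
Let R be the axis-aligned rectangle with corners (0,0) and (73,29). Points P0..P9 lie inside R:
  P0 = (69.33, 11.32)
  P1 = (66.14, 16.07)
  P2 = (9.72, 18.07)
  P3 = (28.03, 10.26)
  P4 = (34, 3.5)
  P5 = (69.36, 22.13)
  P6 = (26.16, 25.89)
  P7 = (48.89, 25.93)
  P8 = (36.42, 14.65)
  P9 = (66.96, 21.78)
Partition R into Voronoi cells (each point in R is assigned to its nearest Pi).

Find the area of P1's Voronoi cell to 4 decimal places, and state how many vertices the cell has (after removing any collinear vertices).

Area of P1's cell: 169.5610 (6 vertices)

1. box [0,73]×[0,29]: [(0, 0) (73, 0) (73, 29) (0, 29)]
2. ⊥bis P1·P0 via (67.735,13.695): [(0, 0) (47.3428, 0) (73, 17.2309) (73, 29) (0, 29)]  |A|=1895.9518
3. ⊥bis P1·P2 via (37.93,17.07): [(37.3249, 0) (47.3428, 0) (73, 17.2309) (73, 29) (38.3529, 29)]  |A|=798.6238
4. ⊥bis P1·P3 via (47.085,13.165): [(48.9296, 1.0657) (73, 17.2309) (73, 29) (44.6709, 29)]  |A|=537.3211
5. ⊥bis P1·P4 via (50.07,9.785): [(46.0226, 20.1337) (52.5335, 3.486) (73, 17.2309) (73, 29) (44.6709, 29)]  |A|=499.4429
6. ⊥bis P1·P5 via (67.75,19.1): [(46.0226, 20.1337) (52.5335, 3.486) (72.2348, 16.717) (49.1183, 29) (44.6709, 29)]  |A|=348.2706
7. ⊥bis P1·P6 via (46.15,20.98): [(45.9918, 20.3358) (46.0226, 20.1337) (52.5335, 3.486) (72.2348, 16.717) (49.1183, 29) (48.1199, 29)]  |A|=333.3292
8. ⊥bis P1·P7 via (57.515,21): [(50.4903, 8.7103) (52.5335, 3.486) (72.2348, 16.717) (59.0664, 23.7141)]  |A|=193.7717
9. ⊥bis P1·P8 via (51.28,15.36): [(51.5123, 10.4983) (51.7518, 5.4848) (52.5335, 3.486) (72.2348, 16.717) (59.0664, 23.7141)]  |A|=190.9957
10. ⊥bis P1·P9 via (66.55,18.925): [(57.1043, 20.2815) (51.5123, 10.4983) (51.7518, 5.4848) (52.5335, 3.486) (72.2348, 16.717) (68.6458, 18.624)]  |A|=169.561
11. canonical 6-gon: [(57.1043, 20.2815) (51.5123, 10.4983) (51.7518, 5.4848) (52.5335, 3.486) (72.2348, 16.717) (68.6458, 18.624)]
12. shoelace: 169.561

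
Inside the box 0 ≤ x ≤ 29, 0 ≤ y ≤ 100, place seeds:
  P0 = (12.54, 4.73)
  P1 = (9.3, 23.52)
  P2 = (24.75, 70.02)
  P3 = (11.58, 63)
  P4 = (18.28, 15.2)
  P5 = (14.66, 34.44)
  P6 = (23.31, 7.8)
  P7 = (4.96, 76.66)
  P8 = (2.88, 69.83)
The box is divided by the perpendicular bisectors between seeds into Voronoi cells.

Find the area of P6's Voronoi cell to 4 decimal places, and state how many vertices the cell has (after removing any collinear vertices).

1. box [0,29]×[0,100]: [(0, 0) (29, 0) (29, 100) (0, 100)]
2. ⊥bis P6·P0 via (17.925,6.265): [(0, 69.1485) (19.7108, 0) (29, 0) (29, 100) (0, 100)]  |A|=2218.5126
3. ⊥bis P6·P1 via (16.305,15.66): [(15.4613, 14.9081) (19.7108, 0) (29, 0) (29, 26.9741)]  |A|=251.8387
4. ⊥bis P6·P2 via (24.03,38.91): [(15.4613, 14.9081) (19.7108, 0) (29, 0) (29, 26.9741)]  |A|=251.8387
5. ⊥bis P6·P3 via (17.445,35.4): [(15.4613, 14.9081) (19.7108, 0) (29, 0) (29, 26.9741)]  |A|=251.8387
6. ⊥bis P6·P4 via (20.795,11.5): [(17.1408, 9.0161) (19.7108, 0) (29, 0) (29, 17.0772)]  |A|=143.137
7. ⊥bis P6·P5 via (18.985,21.12): [(17.1408, 9.0161) (19.7108, 0) (29, 0) (29, 17.0772)]  |A|=143.137
8. ⊥bis P6·P7 via (14.135,42.23): [(17.1408, 9.0161) (19.7108, 0) (29, 0) (29, 17.0772)]  |A|=143.137
9. ⊥bis P6·P8 via (13.095,38.815): [(17.1408, 9.0161) (19.7108, 0) (29, 0) (29, 17.0772)]  |A|=143.137
10. canonical 4-gon: [(17.1408, 9.0161) (19.7108, 0) (29, 0) (29, 17.0772)]
11. shoelace: 143.137

Area of P6's cell: 143.1370 (4 vertices)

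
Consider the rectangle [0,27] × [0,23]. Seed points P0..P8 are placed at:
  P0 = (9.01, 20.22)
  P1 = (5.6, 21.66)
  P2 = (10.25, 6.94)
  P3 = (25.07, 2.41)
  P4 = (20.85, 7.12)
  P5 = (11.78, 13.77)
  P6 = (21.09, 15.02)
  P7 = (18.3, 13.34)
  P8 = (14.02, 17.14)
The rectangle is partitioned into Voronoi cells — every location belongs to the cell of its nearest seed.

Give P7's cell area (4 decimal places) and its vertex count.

1. box [0,27]×[0,23]: [(0, 0) (27, 0) (27, 23) (0, 23)]
2. ⊥bis P7·P0 via (13.655,16.78): [(1.228, 0) (27, 0) (27, 23) (18.2614, 23)]  |A|=396.8712
3. ⊥bis P7·P1 via (11.95,17.5): [(1.228, 0) (27, 0) (27, 23) (18.2614, 23)]  |A|=396.8712
4. ⊥bis P7·P2 via (14.275,10.14): [(11.4081, 13.746) (22.3366, 0) (27, 0) (27, 23) (18.2614, 23)]  |A|=251.7917
5. ⊥bis P7·P3 via (21.685,7.875): [(11.4081, 13.746) (17.9266, 5.547) (27, 11.1671) (27, 23) (18.2614, 23)]  |A|=188.1957
6. ⊥bis P7·P4 via (19.575,10.23): [(11.4081, 13.746) (15.5239, 8.5692) (27, 13.274) (27, 23) (18.2614, 23)]  |A|=155.6439
7. ⊥bis P7·P5 via (15.04,13.555): [(15.4089, 19.1482) (14.7734, 9.5131) (15.5239, 8.5692) (27, 13.274) (27, 23) (18.2614, 23)]  |A|=138.0862
8. ⊥bis P7·P6 via (19.695,14.18): [(16.1229, 20.1123) (15.4089, 19.1482) (14.7734, 9.5131) (15.5239, 8.5692) (21.5788, 11.0515)]  |A|=41.9504
9. ⊥bis P7·P8 via (16.16,15.24): [(17.8861, 17.1841) (15.0702, 14.0125) (14.7734, 9.5131) (15.5239, 8.5692) (21.5788, 11.0515)]  |A|=33.3614
10. canonical 5-gon: [(17.8861, 17.1841) (15.0702, 14.0125) (14.7734, 9.5131) (15.5239, 8.5692) (21.5788, 11.0515)]
11. shoelace: 33.3614

Area of P7's cell: 33.3614 (5 vertices)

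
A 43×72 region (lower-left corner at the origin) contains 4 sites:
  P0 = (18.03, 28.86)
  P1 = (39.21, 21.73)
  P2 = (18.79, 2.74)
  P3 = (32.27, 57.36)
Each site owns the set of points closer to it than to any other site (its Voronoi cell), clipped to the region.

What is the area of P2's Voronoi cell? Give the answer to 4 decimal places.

1. box [0,43]×[0,72]: [(0, 0) (43, 0) (43, 72) (0, 72)]
2. ⊥bis P2·P0 via (18.41,15.8): [(0, 15.2643) (0, 0) (43, 0) (43, 16.5155)]  |A|=683.266
3. ⊥bis P2·P1 via (29,12.235): [(25.493, 16.0061) (0, 15.2643) (0, 0) (40.3782, 0)]  |A|=517.7153
4. ⊥bis P2·P3 via (25.53,30.05): [(25.493, 16.0061) (0, 15.2643) (0, 0) (40.3782, 0)]  |A|=517.7153
5. canonical 4-gon: [(25.493, 16.0061) (0, 15.2643) (0, 0) (40.3782, 0)]
6. shoelace: 517.7153

Area of P2's cell: 517.7153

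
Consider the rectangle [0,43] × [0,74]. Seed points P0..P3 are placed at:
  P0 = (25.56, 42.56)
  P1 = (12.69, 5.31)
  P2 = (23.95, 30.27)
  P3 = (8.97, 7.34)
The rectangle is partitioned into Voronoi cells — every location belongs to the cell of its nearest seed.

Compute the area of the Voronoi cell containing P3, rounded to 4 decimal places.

1. box [0,43]×[0,74]: [(0, 0) (43, 0) (43, 74) (0, 74)]
2. ⊥bis P3·P0 via (17.265,24.95): [(0, 33.0825) (0, 0) (43, 0) (43, 12.8278)]  |A|=987.0714
3. ⊥bis P3·P1 via (10.83,6.325): [(20.2312, 23.5528) (0, 33.0825) (0, 0) (7.3785, 0)]  |A|=421.5408
4. ⊥bis P3·P2 via (16.46,18.805): [(17.3301, 18.2366) (0, 29.5582) (0, 0) (7.3785, 0)]  |A|=323.4024
5. canonical 4-gon: [(17.3301, 18.2366) (0, 29.5582) (0, 0) (7.3785, 0)]
6. shoelace: 323.4024

Area of P3's cell: 323.4024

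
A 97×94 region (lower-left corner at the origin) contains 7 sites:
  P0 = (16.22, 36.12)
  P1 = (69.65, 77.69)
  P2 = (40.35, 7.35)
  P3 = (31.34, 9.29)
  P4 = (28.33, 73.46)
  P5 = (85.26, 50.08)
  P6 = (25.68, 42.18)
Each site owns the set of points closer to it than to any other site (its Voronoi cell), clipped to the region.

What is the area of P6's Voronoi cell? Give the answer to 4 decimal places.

Area of P6's cell: 1045.7090

1. box [0,97]×[0,94]: [(0, 0) (97, 0) (97, 94) (0, 94)]
2. ⊥bis P6·P0 via (20.95,39.15): [(0, 71.8541) (46.0292, 0) (97, 0) (97, 94) (0, 94)]  |A|=7464.3069
3. ⊥bis P6·P1 via (47.665,59.935): [(0, 71.8541) (46.0292, 0) (96.0683, 0) (20.1542, 94) (0, 94)]  |A|=3808.7649
4. ⊥bis P6·P2 via (33.015,24.765): [(0, 71.8541) (30.7705, 23.8196) (65.1406, 38.2959) (20.1542, 94) (0, 94)]  |A|=2330.8312
5. ⊥bis P6·P3 via (28.51,25.735): [(0, 71.8541) (29.4409, 25.8952) (40.0213, 27.716) (65.1406, 38.2959) (20.1542, 94) (0, 94)]  |A|=2318.6407
6. ⊥bis P6·P4 via (27.005,57.82): [(7.9564, 59.4338) (29.4409, 25.8952) (40.0213, 27.716) (65.1406, 38.2959) (51.0159, 55.7858)]  |A|=1115.762
7. ⊥bis P6·P5 via (55.47,46.13): [(7.9564, 59.4338) (29.4409, 25.8952) (40.0213, 27.716) (56.9653, 34.8526) (54.8131, 51.0839) (51.0159, 55.7858)]  |A|=1045.709
8. canonical 6-gon: [(7.9564, 59.4338) (29.4409, 25.8952) (40.0213, 27.716) (56.9653, 34.8526) (54.8131, 51.0839) (51.0159, 55.7858)]
9. shoelace: 1045.709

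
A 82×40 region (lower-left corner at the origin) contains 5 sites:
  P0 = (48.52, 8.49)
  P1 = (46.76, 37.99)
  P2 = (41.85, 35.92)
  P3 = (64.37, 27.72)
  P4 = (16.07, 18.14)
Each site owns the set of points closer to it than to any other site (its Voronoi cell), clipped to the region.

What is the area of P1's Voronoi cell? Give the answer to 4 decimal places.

Area of P1's cell: 138.9584

1. box [0,82]×[0,40]: [(0, 0) (82, 0) (82, 40) (0, 40)]
2. ⊥bis P1·P0 via (47.64,23.24): [(0, 20.3977) (82, 25.29) (82, 40) (0, 40)]  |A|=1406.8042
3. ⊥bis P1·P2 via (44.305,36.955): [(50.027, 23.3824) (82, 25.29) (82, 40) (43.0213, 40)]  |A|=559.0281
4. ⊥bis P1·P3 via (55.565,32.855): [(50.027, 23.3824) (50.0412, 23.3833) (59.7319, 40) (43.0213, 40)]  |A|=138.9584
5. ⊥bis P1·P4 via (31.415,28.065): [(50.027, 23.3824) (50.0412, 23.3833) (59.7319, 40) (43.0213, 40)]  |A|=138.9584
6. canonical 4-gon: [(50.027, 23.3824) (50.0412, 23.3833) (59.7319, 40) (43.0213, 40)]
7. shoelace: 138.9584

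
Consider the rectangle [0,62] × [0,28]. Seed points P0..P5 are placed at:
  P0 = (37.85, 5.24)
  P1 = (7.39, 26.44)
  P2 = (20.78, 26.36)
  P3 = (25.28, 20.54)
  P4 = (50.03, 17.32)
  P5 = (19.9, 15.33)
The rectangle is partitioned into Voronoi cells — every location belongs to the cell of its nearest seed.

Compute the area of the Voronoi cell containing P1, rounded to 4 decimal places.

1. box [0,62]×[0,28]: [(0, 0) (62, 0) (62, 28) (0, 28)]
2. ⊥bis P1·P0 via (22.62,15.84): [(0, 0) (11.5954, 0) (31.0833, 28) (0, 28)]  |A|=597.5024
3. ⊥bis P1·P2 via (14.085,26.4): [(0, 0) (11.5954, 0) (13.9475, 3.3794) (14.0946, 28) (0, 28)]  |A|=388.3656
4. ⊥bis P1·P3 via (16.335,23.49): [(0, 0) (8.5882, 0) (14.0258, 16.488) (14.0946, 28) (0, 28)]  |A|=348.29
5. ⊥bis P1·P4 via (28.71,21.88): [(0, 0) (8.5882, 0) (14.0258, 16.488) (14.0946, 28) (0, 28)]  |A|=348.29
6. ⊥bis P1·P5 via (13.645,20.885): [(0, 5.5206) (14.0548, 21.3464) (14.0946, 28) (0, 28)]  |A|=204.8616
7. canonical 4-gon: [(0, 5.5206) (14.0548, 21.3464) (14.0946, 28) (0, 28)]
8. shoelace: 204.8616

Area of P1's cell: 204.8616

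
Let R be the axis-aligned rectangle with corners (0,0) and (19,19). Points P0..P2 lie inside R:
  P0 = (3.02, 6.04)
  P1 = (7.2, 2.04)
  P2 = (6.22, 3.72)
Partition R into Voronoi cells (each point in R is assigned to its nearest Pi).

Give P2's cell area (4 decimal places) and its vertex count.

Area of P2's cell: 123.0203 (5 vertices)

1. box [0,19]×[0,19]: [(0, 0) (19, 0) (19, 19) (0, 19)]
2. ⊥bis P2·P0 via (4.62,4.88): [(1.082, 0) (19, 0) (19, 19) (14.857, 19)]  |A|=209.5795
3. ⊥bis P2·P1 via (6.71,2.88): [(1.082, 0) (1.7729, 0) (19, 10.0492) (19, 19) (14.857, 19)]  |A|=123.0203
4. canonical 5-gon: [(1.082, 0) (1.7729, 0) (19, 10.0492) (19, 19) (14.857, 19)]
5. shoelace: 123.0203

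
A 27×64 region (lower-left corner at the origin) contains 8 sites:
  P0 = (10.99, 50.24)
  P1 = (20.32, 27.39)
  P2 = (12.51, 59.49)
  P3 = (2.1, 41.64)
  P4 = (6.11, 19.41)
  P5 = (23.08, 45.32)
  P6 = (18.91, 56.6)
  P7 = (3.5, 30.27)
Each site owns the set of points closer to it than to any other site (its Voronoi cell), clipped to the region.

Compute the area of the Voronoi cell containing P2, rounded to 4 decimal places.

1. box [0,27]×[0,64]: [(0, 0) (27, 0) (27, 64) (0, 64)]
2. ⊥bis P2·P0 via (11.75,54.865): [(0, 56.7958) (27, 52.3591) (27, 64) (0, 64)]  |A|=254.4093
3. ⊥bis P2·P1 via (16.415,43.44): [(0, 56.7958) (27, 52.3591) (27, 64) (0, 64)]  |A|=254.4093
4. ⊥bis P2·P3 via (7.305,50.565): [(0, 56.7958) (27, 52.3591) (27, 64) (0, 64)]  |A|=254.4093
5. ⊥bis P2·P4 via (9.31,39.45): [(0, 56.7958) (27, 52.3591) (27, 64) (0, 64)]  |A|=254.4093
6. ⊥bis P2·P5 via (17.795,52.405): [(0, 56.7958) (19.4062, 53.6069) (27, 59.2714) (27, 64) (0, 64)]  |A|=228.164
7. ⊥bis P2·P6 via (15.71,58.045): [(0, 56.7958) (14.0997, 54.4789) (18.3991, 64) (0, 64)]  |A|=138.3781
8. ⊥bis P2·P7 via (8.005,44.88): [(0, 56.7958) (14.0997, 54.4789) (18.3991, 64) (0, 64)]  |A|=138.3781
9. canonical 4-gon: [(0, 56.7958) (14.0997, 54.4789) (18.3991, 64) (0, 64)]
10. shoelace: 138.3781

Area of P2's cell: 138.3781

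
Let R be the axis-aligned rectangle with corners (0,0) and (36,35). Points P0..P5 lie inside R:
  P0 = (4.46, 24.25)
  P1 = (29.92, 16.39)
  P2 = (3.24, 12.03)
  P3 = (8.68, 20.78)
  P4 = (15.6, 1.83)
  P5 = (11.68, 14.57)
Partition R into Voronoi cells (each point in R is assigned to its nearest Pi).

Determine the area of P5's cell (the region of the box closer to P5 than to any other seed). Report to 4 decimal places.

1. box [0,36]×[0,35]: [(0, 0) (36, 0) (36, 35) (0, 35)]
2. ⊥bis P5·P0 via (8.07,19.41): [(0, 13.3908) (0, 0) (36, 0) (36, 35) (28.9718, 35)]  |A|=946.9717
3. ⊥bis P5·P1 via (20.8,15.48): [(19.5532, 27.975) (0, 13.3908) (0, 0) (22.3446, 0)]  |A|=443.4622
4. ⊥bis P5·P2 via (7.46,13.3): [(19.5532, 27.975) (6.0701, 17.9184) (11.4626, 0) (22.3446, 0)]  |A|=300.1247
5. ⊥bis P5·P3 via (10.18,17.675): [(20.1027, 22.4686) (6.6557, 15.9725) (11.4626, 0) (22.3446, 0)]  |A|=245.2548
6. ⊥bis P5·P4 via (13.64,8.2): [(21.2915, 10.5543) (20.1027, 22.4686) (6.6557, 15.9725) (9.3885, 6.8919)]  |A|=143.014
7. canonical 4-gon: [(21.2915, 10.5543) (20.1027, 22.4686) (6.6557, 15.9725) (9.3885, 6.8919)]
8. shoelace: 143.014

Area of P5's cell: 143.0140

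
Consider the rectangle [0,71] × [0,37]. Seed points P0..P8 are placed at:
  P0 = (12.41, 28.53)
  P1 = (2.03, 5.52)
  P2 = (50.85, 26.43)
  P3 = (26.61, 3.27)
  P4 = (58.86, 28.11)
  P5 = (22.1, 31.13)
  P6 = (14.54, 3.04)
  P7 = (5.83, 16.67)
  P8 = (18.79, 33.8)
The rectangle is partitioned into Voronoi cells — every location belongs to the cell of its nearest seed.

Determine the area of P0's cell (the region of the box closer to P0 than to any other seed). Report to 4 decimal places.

Area of P0's cell: 239.8755

1. box [0,71]×[0,37]: [(0, 0) (71, 0) (71, 37) (0, 37)]
2. ⊥bis P0·P1 via (7.22,17.025): [(0, 20.282) (44.9604, 0) (71, 0) (71, 37) (0, 37)]  |A|=2171.0567
3. ⊥bis P0·P2 via (31.63,27.48): [(0, 20.282) (30.4855, 6.5298) (32.1501, 37) (0, 37)]  |A|=744.6386
4. ⊥bis P0·P3 via (19.51,15.9): [(0, 20.282) (15.1487, 13.4483) (31.3613, 22.5623) (32.1501, 37) (0, 37)]  |A|=618.6653
5. ⊥bis P0·P4 via (35.635,28.32): [(0, 20.282) (15.1487, 13.4483) (31.3613, 22.5623) (32.1501, 37) (0, 37)]  |A|=618.6653
6. ⊥bis P0·P5 via (17.255,29.83): [(0, 20.282) (15.1487, 13.4483) (20.7983, 16.6242) (15.3312, 37) (0, 37)]  |A|=373.4051
7. ⊥bis P0·P6 via (13.475,15.785): [(0, 20.282) (10.5168, 15.5378) (20.3234, 16.3573) (20.7983, 16.6242) (15.3312, 37) (0, 37)]  |A|=361.2616
8. ⊥bis P0·P7 via (9.12,22.6): [(0, 27.6598) (20.3476, 16.3709) (20.7983, 16.6242) (15.3312, 37) (0, 37)]  |A|=258.4441
9. ⊥bis P0·P8 via (15.6,31.165): [(0, 27.6598) (20.3476, 16.3709) (20.7983, 16.6242) (17.5207, 28.8397) (10.7802, 37) (0, 37)]  |A|=239.8755
10. canonical 6-gon: [(0, 27.6598) (20.3476, 16.3709) (20.7983, 16.6242) (17.5207, 28.8397) (10.7802, 37) (0, 37)]
11. shoelace: 239.8755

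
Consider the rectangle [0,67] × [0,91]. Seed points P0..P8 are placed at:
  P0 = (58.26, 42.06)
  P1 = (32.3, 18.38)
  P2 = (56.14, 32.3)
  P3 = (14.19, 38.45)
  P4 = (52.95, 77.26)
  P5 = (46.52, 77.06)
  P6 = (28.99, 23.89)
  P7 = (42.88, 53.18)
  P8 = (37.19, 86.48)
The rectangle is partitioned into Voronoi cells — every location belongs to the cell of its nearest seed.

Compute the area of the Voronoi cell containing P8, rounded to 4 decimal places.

Area of P8's cell: 875.7930

1. box [0,67]×[0,91]: [(0, 0) (67, 0) (67, 91) (0, 91)]
2. ⊥bis P8·P0 via (47.725,64.27): [(0, 41.6323) (67, 73.4128) (67, 91) (0, 91)]  |A|=2242.9877
3. ⊥bis P8·P1 via (34.745,52.43): [(0, 54.9249) (24.3391, 53.1772) (67, 73.4128) (67, 91) (0, 91)]  |A|=2081.2231
4. ⊥bis P8·P2 via (46.665,59.39): [(0, 54.9249) (24.3391, 53.1772) (67, 73.4128) (67, 91) (0, 91)]  |A|=2081.2231
5. ⊥bis P8·P3 via (25.69,62.465): [(0, 74.7671) (34.7615, 58.121) (67, 73.4128) (67, 91) (0, 91)]  |A|=1667.0802
6. ⊥bis P8·P4 via (45.07,81.87): [(0, 74.7671) (31.9608, 59.4621) (50.4113, 91) (0, 91)]  |A|=1054.341
7. ⊥bis P8·P5 via (41.855,81.77): [(0, 74.7671) (23.4478, 63.5387) (49.3604, 89.2037) (50.4113, 91) (0, 91)]  |A|=892.2809
8. ⊥bis P8·P6 via (33.09,55.185): [(0, 74.7671) (23.4478, 63.5387) (49.3604, 89.2037) (50.4113, 91) (0, 91)]  |A|=892.2809
9. ⊥bis P8·P7 via (40.035,69.83): [(0, 74.7671) (18.1272, 66.0866) (27.6659, 67.7165) (49.3604, 89.2037) (50.4113, 91) (0, 91)]  |A|=875.793
10. canonical 6-gon: [(0, 74.7671) (18.1272, 66.0866) (27.6659, 67.7165) (49.3604, 89.2037) (50.4113, 91) (0, 91)]
11. shoelace: 875.793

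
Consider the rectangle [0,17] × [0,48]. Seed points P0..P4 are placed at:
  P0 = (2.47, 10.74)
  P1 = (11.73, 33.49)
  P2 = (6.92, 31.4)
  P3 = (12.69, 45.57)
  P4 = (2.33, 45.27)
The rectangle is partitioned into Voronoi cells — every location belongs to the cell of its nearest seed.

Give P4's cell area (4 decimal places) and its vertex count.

Area of P4's cell: 74.8630 (5 vertices)

1. box [0,17]×[0,48]: [(0, 0) (17, 0) (17, 48) (0, 48)]
2. ⊥bis P4·P0 via (2.4,28.005): [(0, 27.9953) (17, 28.0642) (17, 48) (0, 48)]  |A|=339.4946
3. ⊥bis P4·P1 via (7.03,39.38): [(0, 33.7703) (17, 47.3357) (17, 48) (0, 48)]  |A|=126.5989
4. ⊥bis P4·P2 via (4.625,38.335): [(0, 36.8044) (6.4966, 38.9544) (17, 47.3357) (17, 48) (0, 48)]  |A|=116.7432
5. ⊥bis P4·P3 via (7.51,45.42): [(0, 36.8044) (6.4966, 38.9544) (7.6701, 39.8908) (7.4353, 48) (0, 48)]  |A|=74.863
6. canonical 5-gon: [(0, 36.8044) (6.4966, 38.9544) (7.6701, 39.8908) (7.4353, 48) (0, 48)]
7. shoelace: 74.863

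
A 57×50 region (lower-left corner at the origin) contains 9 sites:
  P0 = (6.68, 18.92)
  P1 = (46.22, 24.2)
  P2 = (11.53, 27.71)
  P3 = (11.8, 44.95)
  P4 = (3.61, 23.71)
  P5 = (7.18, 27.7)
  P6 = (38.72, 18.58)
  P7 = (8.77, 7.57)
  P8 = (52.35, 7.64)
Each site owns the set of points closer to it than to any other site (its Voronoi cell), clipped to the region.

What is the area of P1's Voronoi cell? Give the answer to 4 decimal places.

Area of P1's cell: 670.3215

1. box [0,57]×[0,50]: [(0, 0) (57, 0) (57, 50) (0, 50)]
2. ⊥bis P1·P0 via (26.45,21.56): [(29.329, 0) (57, 0) (57, 50) (22.6522, 50)]  |A|=1550.4681
3. ⊥bis P1·P2 via (28.875,25.955): [(27.5766, 13.123) (29.329, 0) (57, 0) (57, 50) (31.3079, 50)]  |A|=1390.8706
4. ⊥bis P1·P3 via (29.01,34.575): [(29.8959, 36.0445) (27.5766, 13.123) (29.329, 0) (57, 0) (57, 50) (38.3089, 50)]  |A|=1342.0193
5. ⊥bis P1·P4 via (24.915,23.955): [(29.8959, 36.0445) (27.5766, 13.123) (29.329, 0) (57, 0) (57, 50) (38.3089, 50)]  |A|=1342.0193
6. ⊥bis P1·P5 via (26.7,25.95): [(29.8959, 36.0445) (27.5766, 13.123) (29.329, 0) (57, 0) (57, 50) (38.3089, 50)]  |A|=1342.0193
7. ⊥bis P1·P6 via (42.47,21.39): [(30.6061, 37.2226) (57, 1.9994) (57, 50) (38.3089, 50)]  |A|=752.8728
8. ⊥bis P1·P7 via (27.495,15.885): [(30.6061, 37.2226) (57, 1.9994) (57, 50) (38.3089, 50)]  |A|=752.8728
9. ⊥bis P1·P8 via (49.285,15.92): [(30.6061, 37.2226) (47.1587, 15.1329) (57, 18.7759) (57, 50) (38.3089, 50)]  |A|=670.3215
10. canonical 5-gon: [(30.6061, 37.2226) (47.1587, 15.1329) (57, 18.7759) (57, 50) (38.3089, 50)]
11. shoelace: 670.3215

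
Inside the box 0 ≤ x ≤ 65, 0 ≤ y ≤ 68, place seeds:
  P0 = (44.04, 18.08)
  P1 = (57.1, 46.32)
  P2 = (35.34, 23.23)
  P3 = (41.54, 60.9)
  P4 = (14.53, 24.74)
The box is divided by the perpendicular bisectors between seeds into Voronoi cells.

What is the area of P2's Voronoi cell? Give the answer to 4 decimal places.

1. box [0,65]×[0,68]: [(0, 0) (65, 0) (65, 68) (0, 68)]
2. ⊥bis P2·P0 via (39.69,20.655): [(0, 0) (27.4632, 0) (65, 63.4117) (65, 68) (0, 68)]  |A|=3229.8635
3. ⊥bis P2·P1 via (46.22,34.775): [(0, 0) (27.4632, 0) (47.3937, 33.6689) (10.9642, 68) (0, 68)]  |A|=2261.9197
4. ⊥bis P2·P3 via (38.44,42.065): [(0, 48.3917) (0, 0) (27.4632, 0) (47.3937, 33.6689) (38.4938, 42.0561)]  |A|=1742.2937
5. ⊥bis P2·P4 via (24.935,23.985): [(26.3908, 44.0481) (23.1946, 0) (27.4632, 0) (47.3937, 33.6689) (38.4938, 42.0561)]  |A|=592.9053
6. canonical 5-gon: [(26.3908, 44.0481) (23.1946, 0) (27.4632, 0) (47.3937, 33.6689) (38.4938, 42.0561)]
7. shoelace: 592.9053

Area of P2's cell: 592.9053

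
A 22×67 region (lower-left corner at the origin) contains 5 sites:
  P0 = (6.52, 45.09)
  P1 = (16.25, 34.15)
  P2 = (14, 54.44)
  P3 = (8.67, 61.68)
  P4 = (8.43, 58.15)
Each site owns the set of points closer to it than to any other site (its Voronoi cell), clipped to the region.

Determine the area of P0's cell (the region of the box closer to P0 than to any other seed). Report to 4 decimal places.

Area of P0's cell: 218.8797

1. box [0,22]×[0,67]: [(0, 0) (22, 0) (22, 67) (0, 67)]
2. ⊥bis P0·P1 via (11.385,39.62): [(0, 29.4942) (22, 49.0609) (22, 67) (0, 67)]  |A|=609.8932
3. ⊥bis P0·P2 via (10.26,49.765): [(0, 57.973) (0, 29.4942) (16.8574, 44.4871)]  |A|=240.0386
4. ⊥bis P0·P3 via (7.595,53.385): [(5.3754, 53.6726) (0, 54.3693) (0, 29.4942) (16.8574, 44.4871)]  |A|=230.3529
5. ⊥bis P0·P4 via (7.475,51.62): [(8.0456, 51.5366) (0, 52.7132) (0, 29.4942) (16.8574, 44.4871)]  |A|=218.8797
6. canonical 4-gon: [(8.0456, 51.5366) (0, 52.7132) (0, 29.4942) (16.8574, 44.4871)]
7. shoelace: 218.8797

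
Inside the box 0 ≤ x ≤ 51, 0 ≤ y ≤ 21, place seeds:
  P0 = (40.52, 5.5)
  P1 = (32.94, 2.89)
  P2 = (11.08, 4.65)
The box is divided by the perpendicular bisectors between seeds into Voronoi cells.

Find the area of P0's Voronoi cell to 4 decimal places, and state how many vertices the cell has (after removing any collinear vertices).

Area of P0's cell: 345.2606 (4 vertices)

1. box [0,51]×[0,21]: [(0, 0) (51, 0) (51, 21) (0, 21)]
2. ⊥bis P0·P1 via (36.73,4.195): [(38.1745, 0) (51, 0) (51, 21) (30.9436, 21)]  |A|=345.2606
3. ⊥bis P0·P2 via (25.8,5.075): [(38.1745, 0) (51, 0) (51, 21) (30.9436, 21)]  |A|=345.2606
4. canonical 4-gon: [(38.1745, 0) (51, 0) (51, 21) (30.9436, 21)]
5. shoelace: 345.2606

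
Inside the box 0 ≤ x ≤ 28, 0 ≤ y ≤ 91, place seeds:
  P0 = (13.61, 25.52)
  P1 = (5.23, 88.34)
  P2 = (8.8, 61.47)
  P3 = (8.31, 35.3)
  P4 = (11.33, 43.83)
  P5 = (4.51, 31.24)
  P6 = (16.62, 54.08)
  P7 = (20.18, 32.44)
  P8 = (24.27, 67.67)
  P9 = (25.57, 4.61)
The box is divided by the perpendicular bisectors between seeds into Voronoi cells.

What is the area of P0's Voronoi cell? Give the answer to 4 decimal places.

Area of P0's cell: 362.6096

1. box [0,28]×[0,91]: [(0, 0) (28, 0) (28, 91) (0, 91)]
2. ⊥bis P0·P1 via (9.42,56.93): [(0, 55.6734) (0, 0) (28, 0) (28, 59.4085)]  |A|=1611.1468
3. ⊥bis P0·P2 via (11.205,43.495): [(0, 41.9958) (0, 0) (28, 0) (28, 45.7421)]  |A|=1228.3309
4. ⊥bis P0·P3 via (10.96,30.41): [(0, 24.4705) (0, 0) (28, 0) (28, 39.6444)]  |A|=897.6084
5. ⊥bis P0·P4 via (12.47,34.675): [(20.7275, 35.7032) (0, 24.4705) (0, 0) (28, 0) (28, 36.6088)]  |A|=886.5705
6. ⊥bis P0·P5 via (9.06,28.38): [(20.7275, 35.7032) (10.0136, 29.8971) (0, 13.9664) (0, 0) (28, 0) (28, 36.6088)]  |A|=833.9781
7. ⊥bis P0·P6 via (15.115,39.8): [(20.7275, 35.7032) (10.0136, 29.8971) (0, 13.9664) (0, 0) (28, 0) (28, 36.6088)]  |A|=833.9781
8. ⊥bis P0·P7 via (16.895,28.98): [(13.7795, 31.9379) (10.0136, 29.8971) (0, 13.9664) (0, 0) (28, 0) (28, 18.4367)]  |A|=694.2238
9. ⊥bis P0·P8 via (18.94,46.595): [(13.7795, 31.9379) (10.0136, 29.8971) (0, 13.9664) (0, 0) (28, 0) (28, 18.4367)]  |A|=694.2238
10. ⊥bis P0·P9 via (19.59,15.065): [(27.0544, 19.3344) (13.7795, 31.9379) (10.0136, 29.8971) (0, 13.9664) (0, 3.86)]  |A|=362.6096
11. canonical 5-gon: [(27.0544, 19.3344) (13.7795, 31.9379) (10.0136, 29.8971) (0, 13.9664) (0, 3.86)]
12. shoelace: 362.6096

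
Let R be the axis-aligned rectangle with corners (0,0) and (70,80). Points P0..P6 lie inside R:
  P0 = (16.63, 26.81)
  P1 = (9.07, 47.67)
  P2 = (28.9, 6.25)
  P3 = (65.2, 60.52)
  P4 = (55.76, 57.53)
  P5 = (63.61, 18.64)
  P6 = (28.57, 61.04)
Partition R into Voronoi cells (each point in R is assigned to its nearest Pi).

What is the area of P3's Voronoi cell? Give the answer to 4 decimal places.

Area of P3's cell: 395.0907

1. box [0,70]×[0,80]: [(0, 0) (70, 0) (70, 80) (0, 80)]
2. ⊥bis P3·P0 via (40.915,43.665): [(70, 1.7588) (70, 80) (15.6967, 80)]  |A|=2124.3781
3. ⊥bis P3·P1 via (37.135,54.095): [(38.8375, 46.6583) (70, 1.7588) (70, 80) (31.2045, 80)]  |A|=1865.8499
4. ⊥bis P3·P2 via (47.05,33.385): [(38.8375, 46.6583) (48.9162, 32.1368) (70, 18.0343) (70, 80) (31.2045, 80)]  |A|=1694.2753
5. ⊥bis P3·P4 via (60.48,59.025): [(70, 28.9685) (70, 80) (53.8364, 80)]  |A|=412.4251
6. ⊥bis P3·P5 via (64.405,39.58): [(66.6661, 39.4942) (70, 39.3676) (70, 80) (53.8364, 80)]  |A|=395.0907
7. ⊥bis P3·P6 via (46.885,60.78): [(66.6661, 39.4942) (70, 39.3676) (70, 80) (53.8364, 80)]  |A|=395.0907
8. canonical 4-gon: [(66.6661, 39.4942) (70, 39.3676) (70, 80) (53.8364, 80)]
9. shoelace: 395.0907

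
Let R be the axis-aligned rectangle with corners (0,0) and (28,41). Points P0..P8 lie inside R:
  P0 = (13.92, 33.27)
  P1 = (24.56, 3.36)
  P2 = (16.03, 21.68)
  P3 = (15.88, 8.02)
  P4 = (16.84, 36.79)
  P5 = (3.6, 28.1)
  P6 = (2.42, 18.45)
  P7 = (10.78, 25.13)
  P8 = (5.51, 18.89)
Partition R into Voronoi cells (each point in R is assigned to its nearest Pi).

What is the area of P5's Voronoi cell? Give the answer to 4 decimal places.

Area of P5's cell: 116.9453

1. box [0,28]×[0,41]: [(0, 0) (28, 0) (28, 41) (0, 41)]
2. ⊥bis P5·P0 via (8.76,30.685): [(0, 0) (24.1322, 0) (3.5925, 41) (0, 41)]  |A|=568.3571
3. ⊥bis P5·P1 via (14.08,15.73): [(0, 3.8013) (15.6048, 17.0218) (3.5925, 41) (0, 41)]  |A|=333.3105
4. ⊥bis P5·P2 via (9.815,24.89): [(0, 5.8868) (10.7532, 26.7064) (3.5925, 41) (0, 41)]  |A|=214.4637
5. ⊥bis P5·P3 via (9.74,18.06): [(0, 12.1035) (4.6933, 14.9737) (10.7532, 26.7064) (3.5925, 41) (0, 41)]  |A|=199.8754
6. ⊥bis P5·P4 via (10.22,32.445): [(0, 12.1035) (4.6933, 14.9737) (10.7532, 26.7064) (3.5925, 41) (0, 41)]  |A|=199.8754
7. ⊥bis P5·P6 via (3.01,23.275): [(0, 23.6431) (8.6262, 22.5883) (10.7532, 26.7064) (3.5925, 41) (0, 41)]  |A|=137.8795
8. ⊥bis P5·P7 via (7.19,26.615): [(0, 23.6431) (5.6737, 22.9493) (8.8222, 30.5608) (3.5925, 41) (0, 41)]  |A|=117.9995
9. ⊥bis P5·P8 via (4.555,23.495): [(0, 23.6431) (3.3146, 23.2378) (6.0256, 23.8) (8.8222, 30.5608) (3.5925, 41) (0, 41)]  |A|=116.9453
10. canonical 6-gon: [(0, 23.6431) (3.3146, 23.2378) (6.0256, 23.8) (8.8222, 30.5608) (3.5925, 41) (0, 41)]
11. shoelace: 116.9453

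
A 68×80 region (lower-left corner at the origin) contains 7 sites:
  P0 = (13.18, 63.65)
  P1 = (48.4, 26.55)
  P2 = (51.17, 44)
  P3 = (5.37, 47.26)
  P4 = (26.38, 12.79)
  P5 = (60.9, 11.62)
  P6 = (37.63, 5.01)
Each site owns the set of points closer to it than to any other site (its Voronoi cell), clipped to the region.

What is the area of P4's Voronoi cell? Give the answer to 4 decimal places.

Area of P4's cell: 967.4591

1. box [0,68]×[0,80]: [(0, 0) (68, 0) (68, 80) (0, 80)]
2. ⊥bis P4·P0 via (19.78,38.22): [(0, 33.0864) (0, 0) (68, 0) (68, 50.7348)]  |A|=2849.9209
3. ⊥bis P4·P1 via (37.39,19.67): [(24.9585, 39.564) (0, 33.0864) (0, 0) (49.6815, 0)]  |A|=1395.6932
4. ⊥bis P4·P2 via (38.775,28.395): [(25.2, 39.1776) (24.7738, 39.5161) (0, 33.0864) (0, 0) (49.6815, 0)]  |A|=1395.6517
5. ⊥bis P4·P3 via (15.875,30.025): [(26.7697, 36.6655) (0, 20.3489) (0, 0) (49.6815, 0)]  |A|=1183.167
6. ⊥bis P4·P5 via (43.64,12.205): [(43.5584, 9.7987) (26.7697, 36.6655) (0, 20.3489) (0, 0) (43.2263, 0)]  |A|=1151.5408
7. ⊥bis P4·P6 via (32.005,8.9): [(38.3693, 18.1029) (26.7697, 36.6655) (0, 20.3489) (0, 0) (25.8502, 0)]  |A|=967.4591
8. canonical 5-gon: [(38.3693, 18.1029) (26.7697, 36.6655) (0, 20.3489) (0, 0) (25.8502, 0)]
9. shoelace: 967.4591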